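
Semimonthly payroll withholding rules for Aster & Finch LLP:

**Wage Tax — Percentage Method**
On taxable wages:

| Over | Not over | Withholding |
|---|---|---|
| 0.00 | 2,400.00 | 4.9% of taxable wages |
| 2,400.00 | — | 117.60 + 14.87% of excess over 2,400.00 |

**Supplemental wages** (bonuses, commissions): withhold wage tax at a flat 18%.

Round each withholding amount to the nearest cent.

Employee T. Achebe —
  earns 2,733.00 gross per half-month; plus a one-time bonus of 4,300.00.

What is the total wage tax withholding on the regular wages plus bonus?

Wage Tax: taxable = 2,733.00
  117.60 + 14.87% × (2,733.00 − 2,400.00) = 117.60 + 14.87% × 333.00 = 167.12
Supplemental (18% flat on bonus): 18% × 4,300.00 = 774.00
Total wage tax: 167.12 + 774.00 = 941.12

941.12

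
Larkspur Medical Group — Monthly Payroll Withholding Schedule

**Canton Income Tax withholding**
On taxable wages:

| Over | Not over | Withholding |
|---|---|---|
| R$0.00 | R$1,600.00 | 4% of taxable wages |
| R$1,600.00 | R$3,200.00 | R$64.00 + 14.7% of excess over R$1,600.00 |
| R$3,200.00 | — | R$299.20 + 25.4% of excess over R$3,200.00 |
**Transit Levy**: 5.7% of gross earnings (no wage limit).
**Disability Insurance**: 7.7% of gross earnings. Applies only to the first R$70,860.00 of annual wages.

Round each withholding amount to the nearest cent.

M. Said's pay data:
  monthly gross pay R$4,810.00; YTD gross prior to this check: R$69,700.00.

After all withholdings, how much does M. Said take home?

R$3,738.37

Canton Income Tax: taxable = R$4,810.00
  R$299.20 + 25.4% × (R$4,810.00 − R$3,200.00) = R$299.20 + 25.4% × R$1,610.00 = R$708.14
Transit Levy: 5.7% × R$4,810.00 = R$274.17
Disability Insurance: cap R$70,860.00 − YTD R$69,700.00 = R$1,160.00 subject; 7.7% × R$1,160.00 = R$89.32
Total withheld: R$708.14 + R$274.17 + R$89.32 = R$1,071.63
Net pay: R$4,810.00 − R$1,071.63 = R$3,738.37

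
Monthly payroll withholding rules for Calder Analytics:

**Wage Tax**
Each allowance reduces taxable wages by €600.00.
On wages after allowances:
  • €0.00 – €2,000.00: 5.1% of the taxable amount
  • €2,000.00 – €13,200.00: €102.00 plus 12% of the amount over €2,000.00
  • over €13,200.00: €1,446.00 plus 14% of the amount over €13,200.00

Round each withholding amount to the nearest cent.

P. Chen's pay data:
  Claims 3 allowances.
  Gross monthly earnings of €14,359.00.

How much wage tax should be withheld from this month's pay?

€1,369.08

Wage Tax: taxable = €14,359.00 − 3×€600.00 = €12,559.00
  €102.00 + 12% × (€12,559.00 − €2,000.00) = €102.00 + 12% × €10,559.00 = €1,369.08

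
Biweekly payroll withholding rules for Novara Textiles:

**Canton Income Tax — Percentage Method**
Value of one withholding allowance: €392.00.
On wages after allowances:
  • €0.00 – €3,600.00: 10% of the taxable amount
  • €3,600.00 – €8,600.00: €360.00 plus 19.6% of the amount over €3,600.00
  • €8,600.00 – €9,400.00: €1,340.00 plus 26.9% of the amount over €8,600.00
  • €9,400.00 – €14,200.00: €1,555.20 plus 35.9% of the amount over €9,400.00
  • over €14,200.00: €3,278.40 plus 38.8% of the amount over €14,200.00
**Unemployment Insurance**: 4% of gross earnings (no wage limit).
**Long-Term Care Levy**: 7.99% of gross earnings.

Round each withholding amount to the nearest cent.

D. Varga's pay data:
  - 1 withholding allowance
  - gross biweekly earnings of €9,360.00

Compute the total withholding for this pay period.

€2,561.25

Canton Income Tax: taxable = €9,360.00 − 1×€392.00 = €8,968.00
  €1,340.00 + 26.9% × (€8,968.00 − €8,600.00) = €1,340.00 + 26.9% × €368.00 = €1,438.99
Unemployment Insurance: 4% × €9,360.00 = €374.40
Long-Term Care Levy: 7.99% × €9,360.00 = €747.86
Total: €1,438.99 + €374.40 + €747.86 = €2,561.25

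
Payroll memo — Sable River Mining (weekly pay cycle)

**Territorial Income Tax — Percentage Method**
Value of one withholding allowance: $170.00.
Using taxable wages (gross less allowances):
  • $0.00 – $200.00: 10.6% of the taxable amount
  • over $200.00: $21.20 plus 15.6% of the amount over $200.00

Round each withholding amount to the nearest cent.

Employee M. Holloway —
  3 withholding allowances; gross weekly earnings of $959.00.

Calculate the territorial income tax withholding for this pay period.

$60.04

Territorial Income Tax: taxable = $959.00 − 3×$170.00 = $449.00
  $21.20 + 15.6% × ($449.00 − $200.00) = $21.20 + 15.6% × $249.00 = $60.04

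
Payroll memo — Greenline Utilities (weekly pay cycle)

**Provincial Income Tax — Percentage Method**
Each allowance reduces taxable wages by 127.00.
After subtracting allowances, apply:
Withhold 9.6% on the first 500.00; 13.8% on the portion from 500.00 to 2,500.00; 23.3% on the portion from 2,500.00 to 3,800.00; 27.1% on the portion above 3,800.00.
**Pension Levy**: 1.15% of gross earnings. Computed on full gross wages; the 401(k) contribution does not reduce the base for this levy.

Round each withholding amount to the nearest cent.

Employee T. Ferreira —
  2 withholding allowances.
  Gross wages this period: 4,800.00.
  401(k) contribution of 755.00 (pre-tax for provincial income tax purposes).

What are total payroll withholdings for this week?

680.00

Provincial Income Tax: taxable = 4,800.00 − 755.00 − 2×127.00 = 3,791.00
  324.00 + 23.3% × (3,791.00 − 2,500.00) = 324.00 + 23.3% × 1,291.00 = 624.80
Pension Levy: 1.15% × 4,800.00 = 55.20
Total: 624.80 + 55.20 = 680.00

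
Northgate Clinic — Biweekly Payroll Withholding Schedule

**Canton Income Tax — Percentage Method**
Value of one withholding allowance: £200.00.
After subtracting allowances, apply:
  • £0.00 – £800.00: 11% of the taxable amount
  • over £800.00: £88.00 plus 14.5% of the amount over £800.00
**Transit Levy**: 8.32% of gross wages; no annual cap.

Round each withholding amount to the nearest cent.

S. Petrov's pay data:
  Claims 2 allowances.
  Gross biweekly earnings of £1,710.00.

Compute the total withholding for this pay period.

Canton Income Tax: taxable = £1,710.00 − 2×£200.00 = £1,310.00
  £88.00 + 14.5% × (£1,310.00 − £800.00) = £88.00 + 14.5% × £510.00 = £161.95
Transit Levy: 8.32% × £1,710.00 = £142.27
Total: £161.95 + £142.27 = £304.22

£304.22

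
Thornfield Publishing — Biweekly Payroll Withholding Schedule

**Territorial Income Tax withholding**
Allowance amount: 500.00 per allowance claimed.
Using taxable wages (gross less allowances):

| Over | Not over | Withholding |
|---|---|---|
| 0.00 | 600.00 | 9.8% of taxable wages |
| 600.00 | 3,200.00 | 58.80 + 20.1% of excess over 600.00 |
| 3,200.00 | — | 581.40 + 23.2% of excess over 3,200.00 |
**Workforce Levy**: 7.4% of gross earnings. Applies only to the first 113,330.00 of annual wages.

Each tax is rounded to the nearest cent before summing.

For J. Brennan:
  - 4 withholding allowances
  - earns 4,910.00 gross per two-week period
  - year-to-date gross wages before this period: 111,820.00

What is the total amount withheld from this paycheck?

Territorial Income Tax: taxable = 4,910.00 − 4×500.00 = 2,910.00
  58.80 + 20.1% × (2,910.00 − 600.00) = 58.80 + 20.1% × 2,310.00 = 523.11
Workforce Levy: cap 113,330.00 − YTD 111,820.00 = 1,510.00 subject; 7.4% × 1,510.00 = 111.74
Total: 523.11 + 111.74 = 634.85

634.85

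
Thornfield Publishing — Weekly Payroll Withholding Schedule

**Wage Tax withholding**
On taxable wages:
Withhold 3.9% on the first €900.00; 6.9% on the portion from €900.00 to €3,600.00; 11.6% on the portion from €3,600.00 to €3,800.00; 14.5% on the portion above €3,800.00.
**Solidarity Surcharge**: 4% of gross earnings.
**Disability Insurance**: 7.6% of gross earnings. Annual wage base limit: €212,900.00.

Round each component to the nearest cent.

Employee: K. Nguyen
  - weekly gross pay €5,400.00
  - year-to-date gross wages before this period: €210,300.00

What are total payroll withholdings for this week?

Wage Tax: taxable = €5,400.00
  €244.60 + 14.5% × (€5,400.00 − €3,800.00) = €244.60 + 14.5% × €1,600.00 = €476.60
Solidarity Surcharge: 4% × €5,400.00 = €216.00
Disability Insurance: cap €212,900.00 − YTD €210,300.00 = €2,600.00 subject; 7.6% × €2,600.00 = €197.60
Total: €476.60 + €216.00 + €197.60 = €890.20

€890.20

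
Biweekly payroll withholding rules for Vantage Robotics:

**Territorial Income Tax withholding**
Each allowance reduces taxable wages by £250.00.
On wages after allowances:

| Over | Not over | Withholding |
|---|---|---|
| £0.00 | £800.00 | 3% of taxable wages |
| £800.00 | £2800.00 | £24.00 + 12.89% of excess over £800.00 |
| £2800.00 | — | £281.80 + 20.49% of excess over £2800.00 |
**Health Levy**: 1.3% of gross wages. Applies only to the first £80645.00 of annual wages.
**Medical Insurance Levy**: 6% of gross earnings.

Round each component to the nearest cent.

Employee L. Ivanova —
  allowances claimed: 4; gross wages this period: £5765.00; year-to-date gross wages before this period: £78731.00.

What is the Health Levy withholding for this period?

£24.88

Health Levy: cap £80645.00 − YTD £78731.00 = £1914.00 subject; 1.3% × £1914.00 = £24.88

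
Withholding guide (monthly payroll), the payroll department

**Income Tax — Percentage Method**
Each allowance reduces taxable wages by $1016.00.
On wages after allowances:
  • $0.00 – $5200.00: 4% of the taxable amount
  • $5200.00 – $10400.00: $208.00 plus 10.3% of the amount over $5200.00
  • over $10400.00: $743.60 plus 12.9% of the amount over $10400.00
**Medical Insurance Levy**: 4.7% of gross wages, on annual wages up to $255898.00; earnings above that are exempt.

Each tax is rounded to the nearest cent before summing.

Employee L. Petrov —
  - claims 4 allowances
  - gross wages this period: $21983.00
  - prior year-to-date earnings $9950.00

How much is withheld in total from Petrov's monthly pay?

Income Tax: taxable = $21983.00 − 4×$1016.00 = $17919.00
  $743.60 + 12.9% × ($17919.00 − $10400.00) = $743.60 + 12.9% × $7519.00 = $1713.55
Medical Insurance Levy: 4.7% × $21983.00 = $1033.20
Total: $1713.55 + $1033.20 = $2746.75

$2746.75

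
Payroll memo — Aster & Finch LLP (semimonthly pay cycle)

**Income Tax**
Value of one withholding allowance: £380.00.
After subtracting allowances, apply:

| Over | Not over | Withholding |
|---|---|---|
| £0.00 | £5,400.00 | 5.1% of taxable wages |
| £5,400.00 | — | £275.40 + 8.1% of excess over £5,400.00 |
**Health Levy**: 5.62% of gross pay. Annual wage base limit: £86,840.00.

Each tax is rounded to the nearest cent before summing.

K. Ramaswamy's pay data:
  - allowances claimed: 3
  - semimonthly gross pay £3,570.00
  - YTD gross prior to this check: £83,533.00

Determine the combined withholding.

£309.78

Income Tax: taxable = £3,570.00 − 3×£380.00 = £2,430.00
  5.1% × £2,430.00 = £123.93
Health Levy: cap £86,840.00 − YTD £83,533.00 = £3,307.00 subject; 5.62% × £3,307.00 = £185.85
Total: £123.93 + £185.85 = £309.78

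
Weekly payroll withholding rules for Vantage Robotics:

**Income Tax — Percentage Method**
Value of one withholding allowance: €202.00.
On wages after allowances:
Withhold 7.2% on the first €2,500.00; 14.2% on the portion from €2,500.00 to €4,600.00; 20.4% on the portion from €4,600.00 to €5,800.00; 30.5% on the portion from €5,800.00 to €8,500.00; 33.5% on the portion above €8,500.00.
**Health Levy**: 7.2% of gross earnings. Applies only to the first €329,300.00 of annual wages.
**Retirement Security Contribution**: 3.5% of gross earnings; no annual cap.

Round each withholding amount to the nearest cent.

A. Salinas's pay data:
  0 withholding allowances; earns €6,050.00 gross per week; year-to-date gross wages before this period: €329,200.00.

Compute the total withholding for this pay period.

€1,018.20

Income Tax: taxable = €6,050.00
  €723.00 + 30.5% × (€6,050.00 − €5,800.00) = €723.00 + 30.5% × €250.00 = €799.25
Health Levy: cap €329,300.00 − YTD €329,200.00 = €100.00 subject; 7.2% × €100.00 = €7.20
Retirement Security Contribution: 3.5% × €6,050.00 = €211.75
Total: €799.25 + €7.20 + €211.75 = €1,018.20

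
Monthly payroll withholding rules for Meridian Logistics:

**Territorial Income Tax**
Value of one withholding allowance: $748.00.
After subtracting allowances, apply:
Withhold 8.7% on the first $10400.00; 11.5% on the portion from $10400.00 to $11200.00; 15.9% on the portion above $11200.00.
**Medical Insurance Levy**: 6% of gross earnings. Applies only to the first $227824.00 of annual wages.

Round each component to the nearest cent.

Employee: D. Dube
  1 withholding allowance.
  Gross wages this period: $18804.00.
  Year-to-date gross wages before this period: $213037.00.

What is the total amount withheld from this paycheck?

$2974.12

Territorial Income Tax: taxable = $18804.00 − 1×$748.00 = $18056.00
  $996.80 + 15.9% × ($18056.00 − $11200.00) = $996.80 + 15.9% × $6856.00 = $2086.90
Medical Insurance Levy: cap $227824.00 − YTD $213037.00 = $14787.00 subject; 6% × $14787.00 = $887.22
Total: $2086.90 + $887.22 = $2974.12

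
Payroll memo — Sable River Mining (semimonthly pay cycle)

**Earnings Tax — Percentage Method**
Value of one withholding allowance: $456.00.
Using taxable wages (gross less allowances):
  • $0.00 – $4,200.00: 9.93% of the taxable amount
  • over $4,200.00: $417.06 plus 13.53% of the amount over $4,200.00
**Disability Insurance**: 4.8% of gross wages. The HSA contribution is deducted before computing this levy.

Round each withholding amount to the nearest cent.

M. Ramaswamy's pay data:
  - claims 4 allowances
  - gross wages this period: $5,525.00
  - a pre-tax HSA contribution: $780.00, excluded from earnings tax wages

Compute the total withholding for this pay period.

Earnings Tax: taxable = $5,525.00 − $780.00 − 4×$456.00 = $2,921.00
  9.93% × $2,921.00 = $290.06
Disability Insurance: 4.8% × $4,745.00 = $227.76
Total: $290.06 + $227.76 = $517.82

$517.82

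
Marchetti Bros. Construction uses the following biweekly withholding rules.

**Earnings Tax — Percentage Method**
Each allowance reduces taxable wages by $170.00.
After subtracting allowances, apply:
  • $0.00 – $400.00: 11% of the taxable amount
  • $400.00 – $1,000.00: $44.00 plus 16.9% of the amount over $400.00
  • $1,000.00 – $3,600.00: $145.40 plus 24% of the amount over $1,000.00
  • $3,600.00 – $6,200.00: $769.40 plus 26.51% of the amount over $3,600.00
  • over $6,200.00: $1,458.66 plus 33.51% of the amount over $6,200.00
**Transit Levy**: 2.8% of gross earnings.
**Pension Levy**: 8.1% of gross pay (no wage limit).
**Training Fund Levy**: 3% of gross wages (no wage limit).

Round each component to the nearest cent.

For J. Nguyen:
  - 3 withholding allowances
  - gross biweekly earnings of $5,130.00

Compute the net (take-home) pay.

Earnings Tax: taxable = $5,130.00 − 3×$170.00 = $4,620.00
  $769.40 + 26.51% × ($4,620.00 − $3,600.00) = $769.40 + 26.51% × $1,020.00 = $1,039.80
Transit Levy: 2.8% × $5,130.00 = $143.64
Pension Levy: 8.1% × $5,130.00 = $415.53
Training Fund Levy: 3% × $5,130.00 = $153.90
Total withheld: $1,039.80 + $143.64 + $415.53 + $153.90 = $1,752.87
Net pay: $5,130.00 − $1,752.87 = $3,377.13

$3,377.13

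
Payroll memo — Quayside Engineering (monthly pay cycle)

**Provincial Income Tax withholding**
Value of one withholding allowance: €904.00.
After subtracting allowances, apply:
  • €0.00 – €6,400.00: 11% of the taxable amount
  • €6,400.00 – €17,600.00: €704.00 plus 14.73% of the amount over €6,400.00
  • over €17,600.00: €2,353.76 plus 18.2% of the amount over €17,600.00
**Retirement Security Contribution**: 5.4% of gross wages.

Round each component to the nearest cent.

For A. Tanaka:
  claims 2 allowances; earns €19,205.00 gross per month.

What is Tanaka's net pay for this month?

Provincial Income Tax: taxable = €19,205.00 − 2×€904.00 = €17,397.00
  €704.00 + 14.73% × (€17,397.00 − €6,400.00) = €704.00 + 14.73% × €10,997.00 = €2,323.86
Retirement Security Contribution: 5.4% × €19,205.00 = €1,037.07
Total withheld: €2,323.86 + €1,037.07 = €3,360.93
Net pay: €19,205.00 − €3,360.93 = €15,844.07

€15,844.07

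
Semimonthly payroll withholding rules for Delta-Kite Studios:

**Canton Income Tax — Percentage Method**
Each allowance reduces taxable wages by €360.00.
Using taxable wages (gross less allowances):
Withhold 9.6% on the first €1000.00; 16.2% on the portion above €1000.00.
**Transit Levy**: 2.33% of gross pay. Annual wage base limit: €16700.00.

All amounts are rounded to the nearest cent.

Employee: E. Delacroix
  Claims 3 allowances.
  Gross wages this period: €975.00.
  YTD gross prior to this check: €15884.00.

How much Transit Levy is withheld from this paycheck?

Transit Levy: cap €16700.00 − YTD €15884.00 = €816.00 subject; 2.33% × €816.00 = €19.01

€19.01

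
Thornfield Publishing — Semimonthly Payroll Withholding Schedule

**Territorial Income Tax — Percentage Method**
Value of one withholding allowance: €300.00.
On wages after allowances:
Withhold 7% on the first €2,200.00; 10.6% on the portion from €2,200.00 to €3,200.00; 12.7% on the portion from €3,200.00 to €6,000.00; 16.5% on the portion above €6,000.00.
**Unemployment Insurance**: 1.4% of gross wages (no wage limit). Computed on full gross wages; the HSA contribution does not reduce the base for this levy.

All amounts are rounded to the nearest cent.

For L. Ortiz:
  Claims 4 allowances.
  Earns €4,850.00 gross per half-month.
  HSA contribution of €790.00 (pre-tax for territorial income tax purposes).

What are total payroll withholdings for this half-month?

Territorial Income Tax: taxable = €4,850.00 − €790.00 − 4×€300.00 = €2,860.00
  €154.00 + 10.6% × (€2,860.00 − €2,200.00) = €154.00 + 10.6% × €660.00 = €223.96
Unemployment Insurance: 1.4% × €4,850.00 = €67.90
Total: €223.96 + €67.90 = €291.86

€291.86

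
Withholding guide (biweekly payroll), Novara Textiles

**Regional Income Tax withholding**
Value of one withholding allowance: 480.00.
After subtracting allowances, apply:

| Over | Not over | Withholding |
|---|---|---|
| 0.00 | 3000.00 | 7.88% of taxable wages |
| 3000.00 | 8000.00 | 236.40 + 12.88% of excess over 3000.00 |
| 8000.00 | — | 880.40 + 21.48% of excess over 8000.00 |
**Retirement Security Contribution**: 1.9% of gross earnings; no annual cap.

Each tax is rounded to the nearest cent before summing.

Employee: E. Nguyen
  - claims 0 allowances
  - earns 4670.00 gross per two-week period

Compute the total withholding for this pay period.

540.23

Regional Income Tax: taxable = 4670.00
  236.40 + 12.88% × (4670.00 − 3000.00) = 236.40 + 12.88% × 1670.00 = 451.50
Retirement Security Contribution: 1.9% × 4670.00 = 88.73
Total: 451.50 + 88.73 = 540.23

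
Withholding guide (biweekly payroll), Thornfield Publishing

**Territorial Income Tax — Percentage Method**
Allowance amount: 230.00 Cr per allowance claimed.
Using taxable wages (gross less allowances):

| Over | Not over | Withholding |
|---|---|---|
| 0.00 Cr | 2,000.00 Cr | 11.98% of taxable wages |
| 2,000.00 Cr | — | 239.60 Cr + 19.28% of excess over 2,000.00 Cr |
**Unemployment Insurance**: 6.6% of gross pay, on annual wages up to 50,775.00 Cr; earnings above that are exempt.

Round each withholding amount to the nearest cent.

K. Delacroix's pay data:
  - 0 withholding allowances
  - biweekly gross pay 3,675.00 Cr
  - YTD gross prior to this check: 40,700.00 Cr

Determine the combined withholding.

Territorial Income Tax: taxable = 3,675.00 Cr
  239.60 Cr + 19.28% × (3,675.00 Cr − 2,000.00 Cr) = 239.60 Cr + 19.28% × 1,675.00 Cr = 562.54 Cr
Unemployment Insurance: 6.6% × 3,675.00 Cr = 242.55 Cr
Total: 562.54 Cr + 242.55 Cr = 805.09 Cr

805.09 Cr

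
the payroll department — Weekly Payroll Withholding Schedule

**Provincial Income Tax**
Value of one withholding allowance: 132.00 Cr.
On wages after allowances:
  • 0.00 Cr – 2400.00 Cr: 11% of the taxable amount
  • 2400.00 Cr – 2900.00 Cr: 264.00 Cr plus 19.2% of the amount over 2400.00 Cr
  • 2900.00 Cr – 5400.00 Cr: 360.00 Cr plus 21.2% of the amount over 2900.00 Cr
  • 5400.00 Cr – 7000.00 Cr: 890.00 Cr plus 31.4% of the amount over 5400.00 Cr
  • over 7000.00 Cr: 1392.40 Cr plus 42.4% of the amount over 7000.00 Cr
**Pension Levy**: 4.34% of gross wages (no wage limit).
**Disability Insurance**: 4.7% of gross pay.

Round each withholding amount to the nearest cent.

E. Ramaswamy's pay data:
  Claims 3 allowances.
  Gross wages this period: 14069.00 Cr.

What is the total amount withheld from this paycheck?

5493.58 Cr

Provincial Income Tax: taxable = 14069.00 Cr − 3×132.00 Cr = 13673.00 Cr
  1392.40 Cr + 42.4% × (13673.00 Cr − 7000.00 Cr) = 1392.40 Cr + 42.4% × 6673.00 Cr = 4221.75 Cr
Pension Levy: 4.34% × 14069.00 Cr = 610.59 Cr
Disability Insurance: 4.7% × 14069.00 Cr = 661.24 Cr
Total: 4221.75 Cr + 610.59 Cr + 661.24 Cr = 5493.58 Cr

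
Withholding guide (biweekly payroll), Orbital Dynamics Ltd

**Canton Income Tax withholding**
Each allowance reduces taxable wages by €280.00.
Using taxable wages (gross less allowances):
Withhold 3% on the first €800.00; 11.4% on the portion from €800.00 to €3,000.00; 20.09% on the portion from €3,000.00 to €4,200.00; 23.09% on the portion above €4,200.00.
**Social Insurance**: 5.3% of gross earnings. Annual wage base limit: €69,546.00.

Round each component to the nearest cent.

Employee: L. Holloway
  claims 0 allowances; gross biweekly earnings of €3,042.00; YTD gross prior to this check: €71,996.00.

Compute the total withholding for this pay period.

€283.24

Canton Income Tax: taxable = €3,042.00
  €274.80 + 20.09% × (€3,042.00 − €3,000.00) = €274.80 + 20.09% × €42.00 = €283.24
Social Insurance: YTD €71,996.00 ≥ cap €69,546.00 → €0.00
Total: €283.24 + €0.00 = €283.24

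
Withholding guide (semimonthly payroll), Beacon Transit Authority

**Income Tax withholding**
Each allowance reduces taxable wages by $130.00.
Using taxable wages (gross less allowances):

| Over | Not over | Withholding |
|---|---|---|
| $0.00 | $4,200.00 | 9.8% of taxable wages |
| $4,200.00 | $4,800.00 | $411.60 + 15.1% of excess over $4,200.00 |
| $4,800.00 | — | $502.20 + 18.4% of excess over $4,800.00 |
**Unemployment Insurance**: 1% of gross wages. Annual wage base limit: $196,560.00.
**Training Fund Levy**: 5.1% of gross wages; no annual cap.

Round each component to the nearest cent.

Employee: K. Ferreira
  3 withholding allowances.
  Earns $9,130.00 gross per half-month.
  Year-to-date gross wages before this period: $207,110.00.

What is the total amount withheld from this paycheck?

Income Tax: taxable = $9,130.00 − 3×$130.00 = $8,740.00
  $502.20 + 18.4% × ($8,740.00 − $4,800.00) = $502.20 + 18.4% × $3,940.00 = $1,227.16
Unemployment Insurance: YTD $207,110.00 ≥ cap $196,560.00 → $0.00
Training Fund Levy: 5.1% × $9,130.00 = $465.63
Total: $1,227.16 + $0.00 + $465.63 = $1,692.79

$1,692.79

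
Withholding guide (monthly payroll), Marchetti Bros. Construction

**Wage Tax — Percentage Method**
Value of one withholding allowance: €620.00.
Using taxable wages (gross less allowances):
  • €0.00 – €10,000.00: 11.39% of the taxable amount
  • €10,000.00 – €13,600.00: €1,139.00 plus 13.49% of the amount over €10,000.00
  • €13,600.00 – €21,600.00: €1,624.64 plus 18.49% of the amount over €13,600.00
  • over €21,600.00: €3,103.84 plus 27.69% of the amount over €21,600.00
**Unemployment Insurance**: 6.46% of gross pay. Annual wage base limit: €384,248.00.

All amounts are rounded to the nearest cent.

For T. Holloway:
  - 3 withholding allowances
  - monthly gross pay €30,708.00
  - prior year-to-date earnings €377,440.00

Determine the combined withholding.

Wage Tax: taxable = €30,708.00 − 3×€620.00 = €28,848.00
  €3,103.84 + 27.69% × (€28,848.00 − €21,600.00) = €3,103.84 + 27.69% × €7,248.00 = €5,110.81
Unemployment Insurance: cap €384,248.00 − YTD €377,440.00 = €6,808.00 subject; 6.46% × €6,808.00 = €439.80
Total: €5,110.81 + €439.80 = €5,550.61

€5,550.61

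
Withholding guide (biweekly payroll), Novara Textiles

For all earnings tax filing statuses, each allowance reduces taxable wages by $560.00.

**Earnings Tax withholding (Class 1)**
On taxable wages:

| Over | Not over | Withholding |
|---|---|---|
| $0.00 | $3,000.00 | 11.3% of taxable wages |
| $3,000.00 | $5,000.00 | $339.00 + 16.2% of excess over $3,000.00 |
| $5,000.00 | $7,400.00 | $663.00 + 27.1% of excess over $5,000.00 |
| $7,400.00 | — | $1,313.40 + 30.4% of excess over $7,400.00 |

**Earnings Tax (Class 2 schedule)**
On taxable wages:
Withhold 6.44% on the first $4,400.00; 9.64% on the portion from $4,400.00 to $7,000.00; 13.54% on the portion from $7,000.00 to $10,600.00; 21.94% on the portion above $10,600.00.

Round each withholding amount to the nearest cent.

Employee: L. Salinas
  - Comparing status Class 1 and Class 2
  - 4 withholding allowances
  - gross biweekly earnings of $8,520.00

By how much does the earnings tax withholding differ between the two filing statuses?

Earnings Tax (Class 1): taxable = $8,520.00 − 4×$560.00 = $6,280.00
  $663.00 + 27.1% × ($6,280.00 − $5,000.00) = $663.00 + 27.1% × $1,280.00 = $1,009.88
Earnings Tax (Class 2): taxable = $8,520.00 − 4×$560.00 = $6,280.00
  $283.36 + 9.64% × ($6,280.00 − $4,400.00) = $283.36 + 9.64% × $1,880.00 = $464.59
Difference: |$1,009.88 − $464.59| = $545.29 (higher under Class 1)

$545.29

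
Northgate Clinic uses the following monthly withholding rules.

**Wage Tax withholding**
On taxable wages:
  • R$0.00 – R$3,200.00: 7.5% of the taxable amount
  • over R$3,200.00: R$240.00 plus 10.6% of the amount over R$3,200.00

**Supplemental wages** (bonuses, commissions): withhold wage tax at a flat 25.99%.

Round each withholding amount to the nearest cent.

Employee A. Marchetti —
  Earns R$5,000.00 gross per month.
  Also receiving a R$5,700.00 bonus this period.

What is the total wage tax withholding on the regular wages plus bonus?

R$1,912.23

Wage Tax: taxable = R$5,000.00
  R$240.00 + 10.6% × (R$5,000.00 − R$3,200.00) = R$240.00 + 10.6% × R$1,800.00 = R$430.80
Supplemental (25.99% flat on bonus): 25.99% × R$5,700.00 = R$1,481.43
Total wage tax: R$430.80 + R$1,481.43 = R$1,912.23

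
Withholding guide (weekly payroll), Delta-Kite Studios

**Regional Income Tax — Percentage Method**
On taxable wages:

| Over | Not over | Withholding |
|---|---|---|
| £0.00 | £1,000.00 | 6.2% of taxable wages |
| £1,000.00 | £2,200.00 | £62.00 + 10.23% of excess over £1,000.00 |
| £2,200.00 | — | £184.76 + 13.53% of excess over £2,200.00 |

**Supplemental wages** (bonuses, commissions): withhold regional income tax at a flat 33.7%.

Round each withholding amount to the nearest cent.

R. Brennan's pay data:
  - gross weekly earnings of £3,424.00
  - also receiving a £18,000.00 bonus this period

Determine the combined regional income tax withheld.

Regional Income Tax: taxable = £3,424.00
  £184.76 + 13.53% × (£3,424.00 − £2,200.00) = £184.76 + 13.53% × £1,224.00 = £350.37
Supplemental (33.7% flat on bonus): 33.7% × £18,000.00 = £6,066.00
Total regional income tax: £350.37 + £6,066.00 = £6,416.37

£6,416.37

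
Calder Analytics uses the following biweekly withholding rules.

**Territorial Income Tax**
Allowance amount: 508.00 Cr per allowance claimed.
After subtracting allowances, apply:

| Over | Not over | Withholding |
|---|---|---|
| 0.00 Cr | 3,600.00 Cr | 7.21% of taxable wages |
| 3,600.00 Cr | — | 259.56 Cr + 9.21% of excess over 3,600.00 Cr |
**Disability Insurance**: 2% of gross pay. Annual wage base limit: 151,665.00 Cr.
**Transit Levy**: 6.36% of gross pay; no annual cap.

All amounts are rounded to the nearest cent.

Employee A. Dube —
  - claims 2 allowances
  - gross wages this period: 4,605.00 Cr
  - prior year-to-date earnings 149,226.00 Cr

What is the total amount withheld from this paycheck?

600.43 Cr

Territorial Income Tax: taxable = 4,605.00 Cr − 2×508.00 Cr = 3,589.00 Cr
  7.21% × 3,589.00 Cr = 258.77 Cr
Disability Insurance: cap 151,665.00 Cr − YTD 149,226.00 Cr = 2,439.00 Cr subject; 2% × 2,439.00 Cr = 48.78 Cr
Transit Levy: 6.36% × 4,605.00 Cr = 292.88 Cr
Total: 258.77 Cr + 48.78 Cr + 292.88 Cr = 600.43 Cr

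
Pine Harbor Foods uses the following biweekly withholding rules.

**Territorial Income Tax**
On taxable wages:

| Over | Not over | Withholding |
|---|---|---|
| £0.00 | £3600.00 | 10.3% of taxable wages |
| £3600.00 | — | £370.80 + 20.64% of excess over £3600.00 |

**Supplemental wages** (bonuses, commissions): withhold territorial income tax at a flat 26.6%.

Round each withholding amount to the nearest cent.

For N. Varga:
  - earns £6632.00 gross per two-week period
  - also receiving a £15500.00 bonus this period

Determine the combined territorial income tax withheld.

£5119.60

Territorial Income Tax: taxable = £6632.00
  £370.80 + 20.64% × (£6632.00 − £3600.00) = £370.80 + 20.64% × £3032.00 = £996.60
Supplemental (26.6% flat on bonus): 26.6% × £15500.00 = £4123.00
Total territorial income tax: £996.60 + £4123.00 = £5119.60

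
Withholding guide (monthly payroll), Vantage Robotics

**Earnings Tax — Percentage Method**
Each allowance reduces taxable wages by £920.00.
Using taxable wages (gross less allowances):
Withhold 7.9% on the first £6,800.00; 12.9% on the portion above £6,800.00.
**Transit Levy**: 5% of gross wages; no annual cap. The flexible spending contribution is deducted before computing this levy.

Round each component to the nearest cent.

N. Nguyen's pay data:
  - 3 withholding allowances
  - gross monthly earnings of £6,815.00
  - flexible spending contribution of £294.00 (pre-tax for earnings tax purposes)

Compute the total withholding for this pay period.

Earnings Tax: taxable = £6,815.00 − £294.00 − 3×£920.00 = £3,761.00
  7.9% × £3,761.00 = £297.12
Transit Levy: 5% × £6,521.00 = £326.05
Total: £297.12 + £326.05 = £623.17

£623.17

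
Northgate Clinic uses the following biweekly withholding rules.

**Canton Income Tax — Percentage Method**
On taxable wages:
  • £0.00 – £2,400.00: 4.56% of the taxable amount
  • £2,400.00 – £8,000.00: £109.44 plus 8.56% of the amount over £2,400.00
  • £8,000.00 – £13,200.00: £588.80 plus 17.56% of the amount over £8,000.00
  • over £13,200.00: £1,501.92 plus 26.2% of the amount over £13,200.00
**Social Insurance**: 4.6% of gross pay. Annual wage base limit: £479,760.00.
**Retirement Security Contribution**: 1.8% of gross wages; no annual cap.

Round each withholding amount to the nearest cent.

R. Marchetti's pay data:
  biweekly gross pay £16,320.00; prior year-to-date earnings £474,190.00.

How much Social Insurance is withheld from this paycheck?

Social Insurance: cap £479,760.00 − YTD £474,190.00 = £5,570.00 subject; 4.6% × £5,570.00 = £256.22

£256.22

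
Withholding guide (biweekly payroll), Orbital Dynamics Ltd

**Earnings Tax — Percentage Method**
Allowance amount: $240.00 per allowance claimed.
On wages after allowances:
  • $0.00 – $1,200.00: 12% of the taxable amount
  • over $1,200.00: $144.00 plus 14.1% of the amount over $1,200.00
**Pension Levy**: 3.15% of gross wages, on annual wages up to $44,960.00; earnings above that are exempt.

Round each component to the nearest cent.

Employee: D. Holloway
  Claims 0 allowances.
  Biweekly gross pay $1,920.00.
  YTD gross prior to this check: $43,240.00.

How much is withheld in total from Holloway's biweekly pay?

$299.70

Earnings Tax: taxable = $1,920.00
  $144.00 + 14.1% × ($1,920.00 − $1,200.00) = $144.00 + 14.1% × $720.00 = $245.52
Pension Levy: cap $44,960.00 − YTD $43,240.00 = $1,720.00 subject; 3.15% × $1,720.00 = $54.18
Total: $245.52 + $54.18 = $299.70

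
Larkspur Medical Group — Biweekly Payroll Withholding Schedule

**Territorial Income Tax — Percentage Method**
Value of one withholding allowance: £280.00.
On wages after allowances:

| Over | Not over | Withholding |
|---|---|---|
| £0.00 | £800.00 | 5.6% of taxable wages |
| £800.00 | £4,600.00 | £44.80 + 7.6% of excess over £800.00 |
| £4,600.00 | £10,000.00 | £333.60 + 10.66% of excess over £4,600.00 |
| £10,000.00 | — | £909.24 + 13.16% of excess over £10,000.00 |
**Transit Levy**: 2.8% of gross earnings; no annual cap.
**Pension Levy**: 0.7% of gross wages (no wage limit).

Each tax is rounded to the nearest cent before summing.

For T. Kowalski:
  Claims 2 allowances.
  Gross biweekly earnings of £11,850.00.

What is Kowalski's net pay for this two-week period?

Territorial Income Tax: taxable = £11,850.00 − 2×£280.00 = £11,290.00
  £909.24 + 13.16% × (£11,290.00 − £10,000.00) = £909.24 + 13.16% × £1,290.00 = £1,079.00
Transit Levy: 2.8% × £11,850.00 = £331.80
Pension Levy: 0.7% × £11,850.00 = £82.95
Total withheld: £1,079.00 + £331.80 + £82.95 = £1,493.75
Net pay: £11,850.00 − £1,493.75 = £10,356.25

£10,356.25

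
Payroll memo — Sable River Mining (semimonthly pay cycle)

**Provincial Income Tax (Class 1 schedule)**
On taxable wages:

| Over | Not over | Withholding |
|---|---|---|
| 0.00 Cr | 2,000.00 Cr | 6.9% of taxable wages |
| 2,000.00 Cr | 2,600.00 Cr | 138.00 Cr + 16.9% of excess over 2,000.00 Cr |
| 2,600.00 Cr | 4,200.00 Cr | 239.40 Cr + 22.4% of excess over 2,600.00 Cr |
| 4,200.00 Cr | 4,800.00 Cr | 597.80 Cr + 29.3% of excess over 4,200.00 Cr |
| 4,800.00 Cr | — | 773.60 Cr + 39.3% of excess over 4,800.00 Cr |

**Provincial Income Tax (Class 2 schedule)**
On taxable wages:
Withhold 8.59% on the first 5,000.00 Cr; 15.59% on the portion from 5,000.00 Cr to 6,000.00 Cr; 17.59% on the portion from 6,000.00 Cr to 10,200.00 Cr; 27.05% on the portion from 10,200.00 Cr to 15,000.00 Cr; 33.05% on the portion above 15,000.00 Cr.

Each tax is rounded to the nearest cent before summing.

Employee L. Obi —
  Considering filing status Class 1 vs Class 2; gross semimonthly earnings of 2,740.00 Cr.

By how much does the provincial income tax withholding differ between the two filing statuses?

35.39 Cr

Provincial Income Tax (Class 1): taxable = 2,740.00 Cr
  239.40 Cr + 22.4% × (2,740.00 Cr − 2,600.00 Cr) = 239.40 Cr + 22.4% × 140.00 Cr = 270.76 Cr
Provincial Income Tax (Class 2): taxable = 2,740.00 Cr
  8.59% × 2,740.00 Cr = 235.37 Cr
Difference: |270.76 Cr − 235.37 Cr| = 35.39 Cr (higher under Class 1)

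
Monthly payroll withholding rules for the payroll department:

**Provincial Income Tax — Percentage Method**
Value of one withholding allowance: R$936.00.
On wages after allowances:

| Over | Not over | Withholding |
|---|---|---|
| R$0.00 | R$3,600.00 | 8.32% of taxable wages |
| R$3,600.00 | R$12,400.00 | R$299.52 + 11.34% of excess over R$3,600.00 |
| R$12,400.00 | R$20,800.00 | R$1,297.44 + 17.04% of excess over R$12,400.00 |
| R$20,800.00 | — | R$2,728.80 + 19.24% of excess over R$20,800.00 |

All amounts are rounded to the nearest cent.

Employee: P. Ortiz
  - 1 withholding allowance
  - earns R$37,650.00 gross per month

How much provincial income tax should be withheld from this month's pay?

R$5,790.65

Provincial Income Tax: taxable = R$37,650.00 − 1×R$936.00 = R$36,714.00
  R$2,728.80 + 19.24% × (R$36,714.00 − R$20,800.00) = R$2,728.80 + 19.24% × R$15,914.00 = R$5,790.65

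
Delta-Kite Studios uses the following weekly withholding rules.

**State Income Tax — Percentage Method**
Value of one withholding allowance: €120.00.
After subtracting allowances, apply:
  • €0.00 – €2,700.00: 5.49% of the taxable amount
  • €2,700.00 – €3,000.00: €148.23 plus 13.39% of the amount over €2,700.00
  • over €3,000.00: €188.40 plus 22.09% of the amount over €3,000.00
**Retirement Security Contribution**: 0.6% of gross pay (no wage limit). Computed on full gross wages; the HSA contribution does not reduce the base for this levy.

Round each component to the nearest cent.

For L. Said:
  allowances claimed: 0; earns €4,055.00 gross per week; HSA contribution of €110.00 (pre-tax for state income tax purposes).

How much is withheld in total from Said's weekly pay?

State Income Tax: taxable = €4,055.00 − €110.00 = €3,945.00
  €188.40 + 22.09% × (€3,945.00 − €3,000.00) = €188.40 + 22.09% × €945.00 = €397.15
Retirement Security Contribution: 0.6% × €4,055.00 = €24.33
Total: €397.15 + €24.33 = €421.48

€421.48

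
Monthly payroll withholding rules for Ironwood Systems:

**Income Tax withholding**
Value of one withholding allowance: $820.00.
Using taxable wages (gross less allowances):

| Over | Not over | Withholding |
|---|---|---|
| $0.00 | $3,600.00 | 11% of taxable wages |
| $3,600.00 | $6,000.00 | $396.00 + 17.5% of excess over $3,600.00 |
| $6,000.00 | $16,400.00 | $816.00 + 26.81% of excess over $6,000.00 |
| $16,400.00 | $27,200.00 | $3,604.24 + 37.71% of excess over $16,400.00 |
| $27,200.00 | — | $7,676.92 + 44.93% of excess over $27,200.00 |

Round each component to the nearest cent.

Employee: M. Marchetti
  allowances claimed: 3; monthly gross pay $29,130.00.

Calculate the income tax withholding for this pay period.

Income Tax: taxable = $29,130.00 − 3×$820.00 = $26,670.00
  $3,604.24 + 37.71% × ($26,670.00 − $16,400.00) = $3,604.24 + 37.71% × $10,270.00 = $7,477.06

$7,477.06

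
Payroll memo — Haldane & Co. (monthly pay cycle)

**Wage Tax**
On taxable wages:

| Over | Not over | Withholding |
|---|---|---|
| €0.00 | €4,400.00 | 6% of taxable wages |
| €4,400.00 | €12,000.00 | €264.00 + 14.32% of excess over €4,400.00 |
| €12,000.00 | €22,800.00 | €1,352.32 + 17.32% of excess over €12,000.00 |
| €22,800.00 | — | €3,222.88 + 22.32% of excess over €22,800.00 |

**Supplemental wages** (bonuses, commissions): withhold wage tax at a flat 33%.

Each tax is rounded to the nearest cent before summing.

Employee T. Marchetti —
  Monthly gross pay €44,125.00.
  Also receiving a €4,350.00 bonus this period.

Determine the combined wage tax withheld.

Wage Tax: taxable = €44,125.00
  €3,222.88 + 22.32% × (€44,125.00 − €22,800.00) = €3,222.88 + 22.32% × €21,325.00 = €7,982.62
Supplemental (33% flat on bonus): 33% × €4,350.00 = €1,435.50
Total wage tax: €7,982.62 + €1,435.50 = €9,418.12

€9,418.12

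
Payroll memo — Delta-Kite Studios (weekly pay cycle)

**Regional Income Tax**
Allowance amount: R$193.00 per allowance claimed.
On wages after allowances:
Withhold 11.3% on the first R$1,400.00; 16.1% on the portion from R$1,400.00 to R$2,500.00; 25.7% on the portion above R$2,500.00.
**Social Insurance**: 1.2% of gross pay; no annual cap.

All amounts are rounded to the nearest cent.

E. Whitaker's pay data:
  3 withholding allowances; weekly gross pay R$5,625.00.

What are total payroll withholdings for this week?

R$1,057.12

Regional Income Tax: taxable = R$5,625.00 − 3×R$193.00 = R$5,046.00
  R$335.30 + 25.7% × (R$5,046.00 − R$2,500.00) = R$335.30 + 25.7% × R$2,546.00 = R$989.62
Social Insurance: 1.2% × R$5,625.00 = R$67.50
Total: R$989.62 + R$67.50 = R$1,057.12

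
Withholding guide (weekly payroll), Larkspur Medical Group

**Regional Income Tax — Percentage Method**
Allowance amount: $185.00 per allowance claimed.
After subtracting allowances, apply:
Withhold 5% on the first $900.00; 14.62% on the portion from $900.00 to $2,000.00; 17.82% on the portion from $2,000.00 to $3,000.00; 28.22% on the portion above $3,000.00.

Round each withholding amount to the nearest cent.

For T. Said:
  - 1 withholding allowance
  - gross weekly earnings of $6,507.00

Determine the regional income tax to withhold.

Regional Income Tax: taxable = $6,507.00 − 1×$185.00 = $6,322.00
  $384.02 + 28.22% × ($6,322.00 − $3,000.00) = $384.02 + 28.22% × $3,322.00 = $1,321.49

$1,321.49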